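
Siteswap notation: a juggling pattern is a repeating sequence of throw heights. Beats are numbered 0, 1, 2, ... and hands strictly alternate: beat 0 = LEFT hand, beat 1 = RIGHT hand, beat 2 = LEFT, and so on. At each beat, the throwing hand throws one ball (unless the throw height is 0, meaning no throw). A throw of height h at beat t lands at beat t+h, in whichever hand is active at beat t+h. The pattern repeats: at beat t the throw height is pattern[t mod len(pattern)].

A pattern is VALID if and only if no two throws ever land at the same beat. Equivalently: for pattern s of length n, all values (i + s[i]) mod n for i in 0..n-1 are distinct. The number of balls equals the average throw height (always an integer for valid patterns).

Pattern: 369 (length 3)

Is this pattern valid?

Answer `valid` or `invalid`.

i=0: (i + s[i]) mod n = (0 + 3) mod 3 = 0
i=1: (i + s[i]) mod n = (1 + 6) mod 3 = 1
i=2: (i + s[i]) mod n = (2 + 9) mod 3 = 2
Residues: [0, 1, 2], distinct: True

Answer: valid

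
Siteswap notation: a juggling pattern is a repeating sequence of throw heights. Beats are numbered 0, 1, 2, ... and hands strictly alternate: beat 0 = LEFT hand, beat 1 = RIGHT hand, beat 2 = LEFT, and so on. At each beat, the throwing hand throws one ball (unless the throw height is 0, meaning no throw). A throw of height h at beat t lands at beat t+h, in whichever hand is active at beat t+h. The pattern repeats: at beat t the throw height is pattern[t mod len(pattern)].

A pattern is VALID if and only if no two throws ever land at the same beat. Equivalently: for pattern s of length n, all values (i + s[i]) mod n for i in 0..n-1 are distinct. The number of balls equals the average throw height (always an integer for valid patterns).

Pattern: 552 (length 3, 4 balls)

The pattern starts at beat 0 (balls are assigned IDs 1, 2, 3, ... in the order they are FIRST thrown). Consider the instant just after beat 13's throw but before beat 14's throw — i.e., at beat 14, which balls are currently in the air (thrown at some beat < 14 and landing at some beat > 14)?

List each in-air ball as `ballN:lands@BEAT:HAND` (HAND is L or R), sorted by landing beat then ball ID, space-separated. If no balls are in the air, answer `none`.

Beat 0 (L): throw ball1 h=5 -> lands@5:R; in-air after throw: [b1@5:R]
Beat 1 (R): throw ball2 h=5 -> lands@6:L; in-air after throw: [b1@5:R b2@6:L]
Beat 2 (L): throw ball3 h=2 -> lands@4:L; in-air after throw: [b3@4:L b1@5:R b2@6:L]
Beat 3 (R): throw ball4 h=5 -> lands@8:L; in-air after throw: [b3@4:L b1@5:R b2@6:L b4@8:L]
Beat 4 (L): throw ball3 h=5 -> lands@9:R; in-air after throw: [b1@5:R b2@6:L b4@8:L b3@9:R]
Beat 5 (R): throw ball1 h=2 -> lands@7:R; in-air after throw: [b2@6:L b1@7:R b4@8:L b3@9:R]
Beat 6 (L): throw ball2 h=5 -> lands@11:R; in-air after throw: [b1@7:R b4@8:L b3@9:R b2@11:R]
Beat 7 (R): throw ball1 h=5 -> lands@12:L; in-air after throw: [b4@8:L b3@9:R b2@11:R b1@12:L]
Beat 8 (L): throw ball4 h=2 -> lands@10:L; in-air after throw: [b3@9:R b4@10:L b2@11:R b1@12:L]
Beat 9 (R): throw ball3 h=5 -> lands@14:L; in-air after throw: [b4@10:L b2@11:R b1@12:L b3@14:L]
Beat 10 (L): throw ball4 h=5 -> lands@15:R; in-air after throw: [b2@11:R b1@12:L b3@14:L b4@15:R]
Beat 11 (R): throw ball2 h=2 -> lands@13:R; in-air after throw: [b1@12:L b2@13:R b3@14:L b4@15:R]
Beat 12 (L): throw ball1 h=5 -> lands@17:R; in-air after throw: [b2@13:R b3@14:L b4@15:R b1@17:R]
Beat 13 (R): throw ball2 h=5 -> lands@18:L; in-air after throw: [b3@14:L b4@15:R b1@17:R b2@18:L]
Beat 14 (L): throw ball3 h=2 -> lands@16:L; in-air after throw: [b4@15:R b3@16:L b1@17:R b2@18:L]

Answer: ball4:lands@15:R ball1:lands@17:R ball2:lands@18:L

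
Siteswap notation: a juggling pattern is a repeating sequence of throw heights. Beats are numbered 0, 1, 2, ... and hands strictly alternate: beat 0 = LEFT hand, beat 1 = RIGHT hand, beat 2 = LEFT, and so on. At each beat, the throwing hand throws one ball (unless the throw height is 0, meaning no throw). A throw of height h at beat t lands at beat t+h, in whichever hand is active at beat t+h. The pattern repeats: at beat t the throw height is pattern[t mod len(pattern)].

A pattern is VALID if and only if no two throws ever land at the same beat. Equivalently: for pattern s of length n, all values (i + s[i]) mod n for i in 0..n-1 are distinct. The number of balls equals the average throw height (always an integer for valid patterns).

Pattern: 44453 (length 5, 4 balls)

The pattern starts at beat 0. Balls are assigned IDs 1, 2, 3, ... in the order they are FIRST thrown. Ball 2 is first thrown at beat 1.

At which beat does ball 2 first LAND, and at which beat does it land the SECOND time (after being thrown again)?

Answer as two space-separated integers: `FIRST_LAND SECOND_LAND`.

Beat 0 (L): throw ball1 h=4 -> lands@4:L; in-air after throw: [b1@4:L]
Beat 1 (R): throw ball2 h=4 -> lands@5:R; in-air after throw: [b1@4:L b2@5:R]
Beat 2 (L): throw ball3 h=4 -> lands@6:L; in-air after throw: [b1@4:L b2@5:R b3@6:L]
Beat 3 (R): throw ball4 h=5 -> lands@8:L; in-air after throw: [b1@4:L b2@5:R b3@6:L b4@8:L]
Beat 4 (L): throw ball1 h=3 -> lands@7:R; in-air after throw: [b2@5:R b3@6:L b1@7:R b4@8:L]
Beat 5 (R): throw ball2 h=4 -> lands@9:R; in-air after throw: [b3@6:L b1@7:R b4@8:L b2@9:R]
Beat 6 (L): throw ball3 h=4 -> lands@10:L; in-air after throw: [b1@7:R b4@8:L b2@9:R b3@10:L]
Beat 7 (R): throw ball1 h=4 -> lands@11:R; in-air after throw: [b4@8:L b2@9:R b3@10:L b1@11:R]
Beat 8 (L): throw ball4 h=5 -> lands@13:R; in-air after throw: [b2@9:R b3@10:L b1@11:R b4@13:R]
Beat 9 (R): throw ball2 h=3 -> lands@12:L; in-air after throw: [b3@10:L b1@11:R b2@12:L b4@13:R]
Ball 2: thrown@1 h=4 -> first land @5; rethrown@5 h=4 -> second land @9

Answer: 5 9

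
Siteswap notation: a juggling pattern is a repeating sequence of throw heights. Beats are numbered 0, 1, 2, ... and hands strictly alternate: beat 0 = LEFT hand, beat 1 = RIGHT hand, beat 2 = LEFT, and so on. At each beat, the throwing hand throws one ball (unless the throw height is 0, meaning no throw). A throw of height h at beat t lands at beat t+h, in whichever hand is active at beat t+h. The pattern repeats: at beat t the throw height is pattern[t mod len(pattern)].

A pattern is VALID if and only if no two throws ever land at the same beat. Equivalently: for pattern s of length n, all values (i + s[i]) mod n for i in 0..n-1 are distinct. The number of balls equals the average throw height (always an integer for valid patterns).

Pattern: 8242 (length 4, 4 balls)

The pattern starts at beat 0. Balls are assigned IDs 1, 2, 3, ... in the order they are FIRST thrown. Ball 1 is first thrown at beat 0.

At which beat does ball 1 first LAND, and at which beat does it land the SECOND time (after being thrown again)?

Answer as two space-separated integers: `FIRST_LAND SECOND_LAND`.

Beat 0 (L): throw ball1 h=8 -> lands@8:L; in-air after throw: [b1@8:L]
Beat 1 (R): throw ball2 h=2 -> lands@3:R; in-air after throw: [b2@3:R b1@8:L]
Beat 2 (L): throw ball3 h=4 -> lands@6:L; in-air after throw: [b2@3:R b3@6:L b1@8:L]
Beat 3 (R): throw ball2 h=2 -> lands@5:R; in-air after throw: [b2@5:R b3@6:L b1@8:L]
Beat 4 (L): throw ball4 h=8 -> lands@12:L; in-air after throw: [b2@5:R b3@6:L b1@8:L b4@12:L]
Beat 5 (R): throw ball2 h=2 -> lands@7:R; in-air after throw: [b3@6:L b2@7:R b1@8:L b4@12:L]
Beat 6 (L): throw ball3 h=4 -> lands@10:L; in-air after throw: [b2@7:R b1@8:L b3@10:L b4@12:L]
Beat 7 (R): throw ball2 h=2 -> lands@9:R; in-air after throw: [b1@8:L b2@9:R b3@10:L b4@12:L]
Beat 8 (L): throw ball1 h=8 -> lands@16:L; in-air after throw: [b2@9:R b3@10:L b4@12:L b1@16:L]
Beat 9 (R): throw ball2 h=2 -> lands@11:R; in-air after throw: [b3@10:L b2@11:R b4@12:L b1@16:L]
Beat 10 (L): throw ball3 h=4 -> lands@14:L; in-air after throw: [b2@11:R b4@12:L b3@14:L b1@16:L]
Beat 11 (R): throw ball2 h=2 -> lands@13:R; in-air after throw: [b4@12:L b2@13:R b3@14:L b1@16:L]
Ball 1: thrown@0 h=8 -> first land @8; rethrown@8 h=8 -> second land @16

Answer: 8 16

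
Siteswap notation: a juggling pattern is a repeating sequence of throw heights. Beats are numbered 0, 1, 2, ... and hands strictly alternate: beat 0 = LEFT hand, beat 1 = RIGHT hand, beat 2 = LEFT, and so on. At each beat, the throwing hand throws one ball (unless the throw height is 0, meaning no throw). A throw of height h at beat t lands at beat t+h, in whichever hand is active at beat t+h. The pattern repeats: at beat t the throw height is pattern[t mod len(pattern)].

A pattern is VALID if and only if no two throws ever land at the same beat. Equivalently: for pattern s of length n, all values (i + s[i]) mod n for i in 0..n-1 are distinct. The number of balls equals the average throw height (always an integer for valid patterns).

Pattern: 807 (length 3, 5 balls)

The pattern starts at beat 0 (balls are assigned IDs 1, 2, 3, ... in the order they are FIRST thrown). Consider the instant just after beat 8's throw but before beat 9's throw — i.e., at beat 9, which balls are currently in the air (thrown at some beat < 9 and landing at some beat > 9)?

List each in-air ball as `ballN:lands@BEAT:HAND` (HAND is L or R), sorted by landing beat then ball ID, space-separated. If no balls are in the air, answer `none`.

Beat 0 (L): throw ball1 h=8 -> lands@8:L; in-air after throw: [b1@8:L]
Beat 2 (L): throw ball2 h=7 -> lands@9:R; in-air after throw: [b1@8:L b2@9:R]
Beat 3 (R): throw ball3 h=8 -> lands@11:R; in-air after throw: [b1@8:L b2@9:R b3@11:R]
Beat 5 (R): throw ball4 h=7 -> lands@12:L; in-air after throw: [b1@8:L b2@9:R b3@11:R b4@12:L]
Beat 6 (L): throw ball5 h=8 -> lands@14:L; in-air after throw: [b1@8:L b2@9:R b3@11:R b4@12:L b5@14:L]
Beat 8 (L): throw ball1 h=7 -> lands@15:R; in-air after throw: [b2@9:R b3@11:R b4@12:L b5@14:L b1@15:R]
Beat 9 (R): throw ball2 h=8 -> lands@17:R; in-air after throw: [b3@11:R b4@12:L b5@14:L b1@15:R b2@17:R]

Answer: ball3:lands@11:R ball4:lands@12:L ball5:lands@14:L ball1:lands@15:R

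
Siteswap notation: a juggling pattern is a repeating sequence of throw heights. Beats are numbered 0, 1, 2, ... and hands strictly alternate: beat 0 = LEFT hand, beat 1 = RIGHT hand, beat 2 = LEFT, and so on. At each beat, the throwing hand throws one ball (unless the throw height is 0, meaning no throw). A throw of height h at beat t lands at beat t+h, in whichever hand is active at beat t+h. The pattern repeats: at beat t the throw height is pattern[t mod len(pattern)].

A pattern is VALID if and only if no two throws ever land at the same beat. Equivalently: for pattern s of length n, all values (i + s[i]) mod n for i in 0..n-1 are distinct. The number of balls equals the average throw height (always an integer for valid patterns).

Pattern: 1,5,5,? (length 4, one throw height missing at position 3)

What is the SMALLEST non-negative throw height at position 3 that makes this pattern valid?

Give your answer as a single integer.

Answer: 1

Derivation:
i=0: (0 + 1) mod 4 = 1
i=1: (1 + 5) mod 4 = 2
i=2: (2 + 5) mod 4 = 3
i=3: s[i]=? (unknown)
Known residues: [1, 2, 3]; need a permutation of 0..3, so missing residue r = 0
Need (3 + s) mod 4 = 0; smallest s = (0 - 3) mod 4 = 1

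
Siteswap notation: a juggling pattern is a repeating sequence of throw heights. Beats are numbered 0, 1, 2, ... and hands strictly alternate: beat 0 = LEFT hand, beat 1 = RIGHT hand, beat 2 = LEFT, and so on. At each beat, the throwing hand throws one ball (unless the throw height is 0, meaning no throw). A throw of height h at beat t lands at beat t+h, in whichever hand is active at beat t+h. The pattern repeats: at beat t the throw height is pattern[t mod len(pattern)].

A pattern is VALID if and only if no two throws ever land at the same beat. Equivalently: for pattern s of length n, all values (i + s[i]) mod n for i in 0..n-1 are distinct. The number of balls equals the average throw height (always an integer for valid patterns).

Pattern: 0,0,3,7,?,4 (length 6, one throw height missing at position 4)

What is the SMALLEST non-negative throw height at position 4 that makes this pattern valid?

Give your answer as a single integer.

Answer: 4

Derivation:
i=0: (0 + 0) mod 6 = 0
i=1: (1 + 0) mod 6 = 1
i=2: (2 + 3) mod 6 = 5
i=3: (3 + 7) mod 6 = 4
i=4: s[i]=? (unknown)
i=5: (5 + 4) mod 6 = 3
Known residues: [0, 1, 3, 4, 5]; need a permutation of 0..5, so missing residue r = 2
Need (4 + s) mod 6 = 2; smallest s = (2 - 4) mod 6 = 4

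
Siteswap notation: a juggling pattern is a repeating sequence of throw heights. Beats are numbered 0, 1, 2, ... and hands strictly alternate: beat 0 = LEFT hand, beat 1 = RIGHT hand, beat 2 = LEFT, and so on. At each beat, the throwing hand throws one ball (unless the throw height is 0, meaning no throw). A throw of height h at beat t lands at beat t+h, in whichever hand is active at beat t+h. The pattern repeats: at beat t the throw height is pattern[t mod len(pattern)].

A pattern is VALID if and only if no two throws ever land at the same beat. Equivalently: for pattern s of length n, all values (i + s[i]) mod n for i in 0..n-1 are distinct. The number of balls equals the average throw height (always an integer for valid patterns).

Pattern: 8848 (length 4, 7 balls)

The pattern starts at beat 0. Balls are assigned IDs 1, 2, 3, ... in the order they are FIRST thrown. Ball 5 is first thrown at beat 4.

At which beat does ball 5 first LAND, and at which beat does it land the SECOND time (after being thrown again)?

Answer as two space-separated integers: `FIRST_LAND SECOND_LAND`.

Answer: 12 20

Derivation:
Beat 0 (L): throw ball1 h=8 -> lands@8:L; in-air after throw: [b1@8:L]
Beat 1 (R): throw ball2 h=8 -> lands@9:R; in-air after throw: [b1@8:L b2@9:R]
Beat 2 (L): throw ball3 h=4 -> lands@6:L; in-air after throw: [b3@6:L b1@8:L b2@9:R]
Beat 3 (R): throw ball4 h=8 -> lands@11:R; in-air after throw: [b3@6:L b1@8:L b2@9:R b4@11:R]
Beat 4 (L): throw ball5 h=8 -> lands@12:L; in-air after throw: [b3@6:L b1@8:L b2@9:R b4@11:R b5@12:L]
Beat 5 (R): throw ball6 h=8 -> lands@13:R; in-air after throw: [b3@6:L b1@8:L b2@9:R b4@11:R b5@12:L b6@13:R]
Beat 6 (L): throw ball3 h=4 -> lands@10:L; in-air after throw: [b1@8:L b2@9:R b3@10:L b4@11:R b5@12:L b6@13:R]
Beat 7 (R): throw ball7 h=8 -> lands@15:R; in-air after throw: [b1@8:L b2@9:R b3@10:L b4@11:R b5@12:L b6@13:R b7@15:R]
Beat 8 (L): throw ball1 h=8 -> lands@16:L; in-air after throw: [b2@9:R b3@10:L b4@11:R b5@12:L b6@13:R b7@15:R b1@16:L]
Beat 9 (R): throw ball2 h=8 -> lands@17:R; in-air after throw: [b3@10:L b4@11:R b5@12:L b6@13:R b7@15:R b1@16:L b2@17:R]
Beat 10 (L): throw ball3 h=4 -> lands@14:L; in-air after throw: [b4@11:R b5@12:L b6@13:R b3@14:L b7@15:R b1@16:L b2@17:R]
Beat 11 (R): throw ball4 h=8 -> lands@19:R; in-air after throw: [b5@12:L b6@13:R b3@14:L b7@15:R b1@16:L b2@17:R b4@19:R]
Beat 12 (L): throw ball5 h=8 -> lands@20:L; in-air after throw: [b6@13:R b3@14:L b7@15:R b1@16:L b2@17:R b4@19:R b5@20:L]
Beat 13 (R): throw ball6 h=8 -> lands@21:R; in-air after throw: [b3@14:L b7@15:R b1@16:L b2@17:R b4@19:R b5@20:L b6@21:R]
Ball 5: thrown@4 h=8 -> first land @12; rethrown@12 h=8 -> second land @20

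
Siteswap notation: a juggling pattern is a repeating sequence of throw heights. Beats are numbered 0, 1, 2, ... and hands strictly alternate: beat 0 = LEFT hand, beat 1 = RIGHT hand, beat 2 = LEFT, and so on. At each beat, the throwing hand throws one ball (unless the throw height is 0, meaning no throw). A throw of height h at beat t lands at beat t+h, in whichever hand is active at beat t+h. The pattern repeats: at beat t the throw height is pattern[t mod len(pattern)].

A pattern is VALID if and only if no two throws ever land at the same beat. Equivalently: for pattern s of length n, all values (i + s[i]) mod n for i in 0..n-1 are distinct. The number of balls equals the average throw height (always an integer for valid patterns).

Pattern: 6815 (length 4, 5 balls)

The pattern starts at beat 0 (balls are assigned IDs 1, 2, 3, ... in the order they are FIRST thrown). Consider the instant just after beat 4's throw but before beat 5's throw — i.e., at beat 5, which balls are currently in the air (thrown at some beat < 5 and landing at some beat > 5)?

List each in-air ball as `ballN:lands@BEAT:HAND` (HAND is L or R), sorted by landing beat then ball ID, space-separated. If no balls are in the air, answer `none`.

Beat 0 (L): throw ball1 h=6 -> lands@6:L; in-air after throw: [b1@6:L]
Beat 1 (R): throw ball2 h=8 -> lands@9:R; in-air after throw: [b1@6:L b2@9:R]
Beat 2 (L): throw ball3 h=1 -> lands@3:R; in-air after throw: [b3@3:R b1@6:L b2@9:R]
Beat 3 (R): throw ball3 h=5 -> lands@8:L; in-air after throw: [b1@6:L b3@8:L b2@9:R]
Beat 4 (L): throw ball4 h=6 -> lands@10:L; in-air after throw: [b1@6:L b3@8:L b2@9:R b4@10:L]
Beat 5 (R): throw ball5 h=8 -> lands@13:R; in-air after throw: [b1@6:L b3@8:L b2@9:R b4@10:L b5@13:R]

Answer: ball1:lands@6:L ball3:lands@8:L ball2:lands@9:R ball4:lands@10:L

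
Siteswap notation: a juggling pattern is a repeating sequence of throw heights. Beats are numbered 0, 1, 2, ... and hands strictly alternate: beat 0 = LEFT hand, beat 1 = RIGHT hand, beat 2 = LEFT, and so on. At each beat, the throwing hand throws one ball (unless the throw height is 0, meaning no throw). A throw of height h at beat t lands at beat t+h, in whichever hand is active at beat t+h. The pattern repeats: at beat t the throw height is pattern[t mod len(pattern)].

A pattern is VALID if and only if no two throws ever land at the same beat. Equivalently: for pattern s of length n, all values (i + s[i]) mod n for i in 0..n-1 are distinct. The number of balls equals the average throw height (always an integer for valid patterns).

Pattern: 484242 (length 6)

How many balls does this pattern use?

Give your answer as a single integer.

Pattern = [4, 8, 4, 2, 4, 2], length n = 6
  position 0: throw height = 4, running sum = 4
  position 1: throw height = 8, running sum = 12
  position 2: throw height = 4, running sum = 16
  position 3: throw height = 2, running sum = 18
  position 4: throw height = 4, running sum = 22
  position 5: throw height = 2, running sum = 24
Total sum = 24; balls = sum / n = 24 / 6 = 4

Answer: 4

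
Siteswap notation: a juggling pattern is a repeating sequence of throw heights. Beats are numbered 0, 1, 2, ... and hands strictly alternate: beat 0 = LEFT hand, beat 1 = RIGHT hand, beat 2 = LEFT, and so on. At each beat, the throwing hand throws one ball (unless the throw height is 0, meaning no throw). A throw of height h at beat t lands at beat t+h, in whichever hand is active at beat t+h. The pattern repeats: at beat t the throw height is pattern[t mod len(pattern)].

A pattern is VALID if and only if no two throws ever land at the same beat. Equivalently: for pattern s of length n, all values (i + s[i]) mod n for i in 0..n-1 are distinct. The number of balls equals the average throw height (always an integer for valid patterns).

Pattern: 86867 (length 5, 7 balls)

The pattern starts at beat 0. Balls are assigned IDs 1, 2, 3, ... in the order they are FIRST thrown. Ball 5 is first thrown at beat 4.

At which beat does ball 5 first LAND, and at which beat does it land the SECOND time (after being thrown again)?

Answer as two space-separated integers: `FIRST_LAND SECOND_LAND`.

Answer: 11 17

Derivation:
Beat 0 (L): throw ball1 h=8 -> lands@8:L; in-air after throw: [b1@8:L]
Beat 1 (R): throw ball2 h=6 -> lands@7:R; in-air after throw: [b2@7:R b1@8:L]
Beat 2 (L): throw ball3 h=8 -> lands@10:L; in-air after throw: [b2@7:R b1@8:L b3@10:L]
Beat 3 (R): throw ball4 h=6 -> lands@9:R; in-air after throw: [b2@7:R b1@8:L b4@9:R b3@10:L]
Beat 4 (L): throw ball5 h=7 -> lands@11:R; in-air after throw: [b2@7:R b1@8:L b4@9:R b3@10:L b5@11:R]
Beat 5 (R): throw ball6 h=8 -> lands@13:R; in-air after throw: [b2@7:R b1@8:L b4@9:R b3@10:L b5@11:R b6@13:R]
Beat 6 (L): throw ball7 h=6 -> lands@12:L; in-air after throw: [b2@7:R b1@8:L b4@9:R b3@10:L b5@11:R b7@12:L b6@13:R]
Beat 7 (R): throw ball2 h=8 -> lands@15:R; in-air after throw: [b1@8:L b4@9:R b3@10:L b5@11:R b7@12:L b6@13:R b2@15:R]
Beat 8 (L): throw ball1 h=6 -> lands@14:L; in-air after throw: [b4@9:R b3@10:L b5@11:R b7@12:L b6@13:R b1@14:L b2@15:R]
Beat 9 (R): throw ball4 h=7 -> lands@16:L; in-air after throw: [b3@10:L b5@11:R b7@12:L b6@13:R b1@14:L b2@15:R b4@16:L]
Beat 10 (L): throw ball3 h=8 -> lands@18:L; in-air after throw: [b5@11:R b7@12:L b6@13:R b1@14:L b2@15:R b4@16:L b3@18:L]
Beat 11 (R): throw ball5 h=6 -> lands@17:R; in-air after throw: [b7@12:L b6@13:R b1@14:L b2@15:R b4@16:L b5@17:R b3@18:L]
Beat 12 (L): throw ball7 h=8 -> lands@20:L; in-air after throw: [b6@13:R b1@14:L b2@15:R b4@16:L b5@17:R b3@18:L b7@20:L]
Beat 13 (R): throw ball6 h=6 -> lands@19:R; in-air after throw: [b1@14:L b2@15:R b4@16:L b5@17:R b3@18:L b6@19:R b7@20:L]
Beat 14 (L): throw ball1 h=7 -> lands@21:R; in-air after throw: [b2@15:R b4@16:L b5@17:R b3@18:L b6@19:R b7@20:L b1@21:R]
Beat 15 (R): throw ball2 h=8 -> lands@23:R; in-air after throw: [b4@16:L b5@17:R b3@18:L b6@19:R b7@20:L b1@21:R b2@23:R]
Beat 16 (L): throw ball4 h=6 -> lands@22:L; in-air after throw: [b5@17:R b3@18:L b6@19:R b7@20:L b1@21:R b4@22:L b2@23:R]
Beat 17 (R): throw ball5 h=8 -> lands@25:R; in-air after throw: [b3@18:L b6@19:R b7@20:L b1@21:R b4@22:L b2@23:R b5@25:R]
Ball 5: thrown@4 h=7 -> first land @11; rethrown@11 h=6 -> second land @17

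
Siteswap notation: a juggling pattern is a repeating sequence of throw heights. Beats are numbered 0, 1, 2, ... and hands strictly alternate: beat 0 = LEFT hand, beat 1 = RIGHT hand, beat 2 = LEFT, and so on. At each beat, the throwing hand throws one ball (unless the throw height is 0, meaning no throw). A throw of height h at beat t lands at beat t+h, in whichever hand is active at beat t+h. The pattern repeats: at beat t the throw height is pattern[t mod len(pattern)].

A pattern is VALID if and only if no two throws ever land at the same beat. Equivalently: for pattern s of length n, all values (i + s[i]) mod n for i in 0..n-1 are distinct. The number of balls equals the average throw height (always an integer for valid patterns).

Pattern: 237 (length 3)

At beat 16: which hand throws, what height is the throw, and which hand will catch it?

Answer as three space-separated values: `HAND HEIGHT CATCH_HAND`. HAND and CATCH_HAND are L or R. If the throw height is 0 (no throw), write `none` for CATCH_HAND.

Beat 16: 16 mod 2 = 0, so hand = L
Throw height = pattern[16 mod 3] = pattern[1] = 3
Lands at beat 16+3=19, 19 mod 2 = 1, so catch hand = R

Answer: L 3 R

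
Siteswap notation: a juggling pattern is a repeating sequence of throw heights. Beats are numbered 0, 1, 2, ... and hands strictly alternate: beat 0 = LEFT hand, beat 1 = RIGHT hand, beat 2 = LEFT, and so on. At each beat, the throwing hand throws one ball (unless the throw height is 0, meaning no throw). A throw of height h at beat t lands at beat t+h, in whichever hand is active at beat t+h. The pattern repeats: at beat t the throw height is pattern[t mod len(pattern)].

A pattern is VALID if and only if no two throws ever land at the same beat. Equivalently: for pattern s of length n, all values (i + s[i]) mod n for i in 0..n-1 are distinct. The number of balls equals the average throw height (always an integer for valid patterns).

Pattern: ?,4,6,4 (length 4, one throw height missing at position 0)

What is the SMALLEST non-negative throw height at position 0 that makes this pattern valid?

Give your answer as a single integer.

i=0: s[i]=? (unknown)
i=1: (1 + 4) mod 4 = 1
i=2: (2 + 6) mod 4 = 0
i=3: (3 + 4) mod 4 = 3
Known residues: [0, 1, 3]; need a permutation of 0..3, so missing residue r = 2
Need (0 + s) mod 4 = 2; smallest s = (2 - 0) mod 4 = 2

Answer: 2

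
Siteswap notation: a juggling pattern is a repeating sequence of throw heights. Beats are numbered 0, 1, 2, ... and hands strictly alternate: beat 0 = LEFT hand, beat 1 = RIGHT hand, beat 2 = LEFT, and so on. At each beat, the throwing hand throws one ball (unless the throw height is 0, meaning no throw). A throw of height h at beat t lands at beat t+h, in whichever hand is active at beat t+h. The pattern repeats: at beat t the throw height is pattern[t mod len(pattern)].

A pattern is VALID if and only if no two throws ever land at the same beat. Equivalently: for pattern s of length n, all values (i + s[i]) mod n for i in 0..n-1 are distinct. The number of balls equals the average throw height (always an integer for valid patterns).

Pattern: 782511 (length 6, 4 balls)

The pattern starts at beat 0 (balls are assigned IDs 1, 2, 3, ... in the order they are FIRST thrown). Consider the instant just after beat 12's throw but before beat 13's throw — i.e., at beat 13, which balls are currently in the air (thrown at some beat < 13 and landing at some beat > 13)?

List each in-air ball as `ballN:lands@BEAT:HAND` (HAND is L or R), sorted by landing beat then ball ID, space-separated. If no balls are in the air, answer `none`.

Answer: ball2:lands@14:L ball1:lands@15:R ball4:lands@19:R

Derivation:
Beat 0 (L): throw ball1 h=7 -> lands@7:R; in-air after throw: [b1@7:R]
Beat 1 (R): throw ball2 h=8 -> lands@9:R; in-air after throw: [b1@7:R b2@9:R]
Beat 2 (L): throw ball3 h=2 -> lands@4:L; in-air after throw: [b3@4:L b1@7:R b2@9:R]
Beat 3 (R): throw ball4 h=5 -> lands@8:L; in-air after throw: [b3@4:L b1@7:R b4@8:L b2@9:R]
Beat 4 (L): throw ball3 h=1 -> lands@5:R; in-air after throw: [b3@5:R b1@7:R b4@8:L b2@9:R]
Beat 5 (R): throw ball3 h=1 -> lands@6:L; in-air after throw: [b3@6:L b1@7:R b4@8:L b2@9:R]
Beat 6 (L): throw ball3 h=7 -> lands@13:R; in-air after throw: [b1@7:R b4@8:L b2@9:R b3@13:R]
Beat 7 (R): throw ball1 h=8 -> lands@15:R; in-air after throw: [b4@8:L b2@9:R b3@13:R b1@15:R]
Beat 8 (L): throw ball4 h=2 -> lands@10:L; in-air after throw: [b2@9:R b4@10:L b3@13:R b1@15:R]
Beat 9 (R): throw ball2 h=5 -> lands@14:L; in-air after throw: [b4@10:L b3@13:R b2@14:L b1@15:R]
Beat 10 (L): throw ball4 h=1 -> lands@11:R; in-air after throw: [b4@11:R b3@13:R b2@14:L b1@15:R]
Beat 11 (R): throw ball4 h=1 -> lands@12:L; in-air after throw: [b4@12:L b3@13:R b2@14:L b1@15:R]
Beat 12 (L): throw ball4 h=7 -> lands@19:R; in-air after throw: [b3@13:R b2@14:L b1@15:R b4@19:R]
Beat 13 (R): throw ball3 h=8 -> lands@21:R; in-air after throw: [b2@14:L b1@15:R b4@19:R b3@21:R]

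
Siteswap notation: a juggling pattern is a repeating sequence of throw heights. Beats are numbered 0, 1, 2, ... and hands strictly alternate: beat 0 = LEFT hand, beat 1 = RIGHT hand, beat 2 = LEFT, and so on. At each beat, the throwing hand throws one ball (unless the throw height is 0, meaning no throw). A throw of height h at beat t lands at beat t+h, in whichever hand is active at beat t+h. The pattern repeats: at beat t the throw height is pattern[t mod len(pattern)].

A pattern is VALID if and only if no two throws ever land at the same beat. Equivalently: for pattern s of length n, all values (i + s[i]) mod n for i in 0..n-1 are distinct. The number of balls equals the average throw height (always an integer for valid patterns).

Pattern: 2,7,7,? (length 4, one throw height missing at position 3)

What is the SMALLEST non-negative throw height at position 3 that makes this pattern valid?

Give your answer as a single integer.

Answer: 0

Derivation:
i=0: (0 + 2) mod 4 = 2
i=1: (1 + 7) mod 4 = 0
i=2: (2 + 7) mod 4 = 1
i=3: s[i]=? (unknown)
Known residues: [0, 1, 2]; need a permutation of 0..3, so missing residue r = 3
Need (3 + s) mod 4 = 3; smallest s = (3 - 3) mod 4 = 0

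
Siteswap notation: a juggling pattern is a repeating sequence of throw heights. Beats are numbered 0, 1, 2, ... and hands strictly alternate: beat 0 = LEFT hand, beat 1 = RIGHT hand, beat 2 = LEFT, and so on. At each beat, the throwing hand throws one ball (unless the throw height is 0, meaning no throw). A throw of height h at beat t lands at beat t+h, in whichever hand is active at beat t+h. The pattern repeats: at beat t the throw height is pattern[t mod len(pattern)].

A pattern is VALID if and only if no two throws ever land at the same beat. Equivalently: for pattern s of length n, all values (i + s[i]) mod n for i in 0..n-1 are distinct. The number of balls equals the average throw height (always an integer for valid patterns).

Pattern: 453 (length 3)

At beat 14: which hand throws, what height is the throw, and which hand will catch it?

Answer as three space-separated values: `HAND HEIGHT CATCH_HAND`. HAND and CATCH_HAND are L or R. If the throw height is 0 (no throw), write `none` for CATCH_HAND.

Beat 14: 14 mod 2 = 0, so hand = L
Throw height = pattern[14 mod 3] = pattern[2] = 3
Lands at beat 14+3=17, 17 mod 2 = 1, so catch hand = R

Answer: L 3 R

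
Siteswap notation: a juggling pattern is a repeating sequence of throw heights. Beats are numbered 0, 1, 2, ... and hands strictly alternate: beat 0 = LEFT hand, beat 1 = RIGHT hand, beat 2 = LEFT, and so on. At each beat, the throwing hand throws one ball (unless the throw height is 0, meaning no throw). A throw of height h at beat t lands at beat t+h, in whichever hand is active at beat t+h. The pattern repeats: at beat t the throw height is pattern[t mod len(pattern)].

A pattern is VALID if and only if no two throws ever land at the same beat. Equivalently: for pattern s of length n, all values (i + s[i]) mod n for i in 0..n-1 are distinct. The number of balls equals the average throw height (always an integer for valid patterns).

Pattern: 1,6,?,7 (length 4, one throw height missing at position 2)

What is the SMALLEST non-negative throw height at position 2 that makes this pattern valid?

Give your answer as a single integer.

i=0: (0 + 1) mod 4 = 1
i=1: (1 + 6) mod 4 = 3
i=2: s[i]=? (unknown)
i=3: (3 + 7) mod 4 = 2
Known residues: [1, 2, 3]; need a permutation of 0..3, so missing residue r = 0
Need (2 + s) mod 4 = 0; smallest s = (0 - 2) mod 4 = 2

Answer: 2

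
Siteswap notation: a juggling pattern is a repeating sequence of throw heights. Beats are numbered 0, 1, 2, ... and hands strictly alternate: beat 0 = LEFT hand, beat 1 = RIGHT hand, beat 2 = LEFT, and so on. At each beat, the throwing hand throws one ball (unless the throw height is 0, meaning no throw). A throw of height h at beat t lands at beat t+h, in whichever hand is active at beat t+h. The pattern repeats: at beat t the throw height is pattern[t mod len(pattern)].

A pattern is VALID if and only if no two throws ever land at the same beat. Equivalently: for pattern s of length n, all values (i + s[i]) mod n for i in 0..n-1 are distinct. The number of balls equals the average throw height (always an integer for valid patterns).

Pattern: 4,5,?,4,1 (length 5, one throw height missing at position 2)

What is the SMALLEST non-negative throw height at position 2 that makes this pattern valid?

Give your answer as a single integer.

i=0: (0 + 4) mod 5 = 4
i=1: (1 + 5) mod 5 = 1
i=2: s[i]=? (unknown)
i=3: (3 + 4) mod 5 = 2
i=4: (4 + 1) mod 5 = 0
Known residues: [0, 1, 2, 4]; need a permutation of 0..4, so missing residue r = 3
Need (2 + s) mod 5 = 3; smallest s = (3 - 2) mod 5 = 1

Answer: 1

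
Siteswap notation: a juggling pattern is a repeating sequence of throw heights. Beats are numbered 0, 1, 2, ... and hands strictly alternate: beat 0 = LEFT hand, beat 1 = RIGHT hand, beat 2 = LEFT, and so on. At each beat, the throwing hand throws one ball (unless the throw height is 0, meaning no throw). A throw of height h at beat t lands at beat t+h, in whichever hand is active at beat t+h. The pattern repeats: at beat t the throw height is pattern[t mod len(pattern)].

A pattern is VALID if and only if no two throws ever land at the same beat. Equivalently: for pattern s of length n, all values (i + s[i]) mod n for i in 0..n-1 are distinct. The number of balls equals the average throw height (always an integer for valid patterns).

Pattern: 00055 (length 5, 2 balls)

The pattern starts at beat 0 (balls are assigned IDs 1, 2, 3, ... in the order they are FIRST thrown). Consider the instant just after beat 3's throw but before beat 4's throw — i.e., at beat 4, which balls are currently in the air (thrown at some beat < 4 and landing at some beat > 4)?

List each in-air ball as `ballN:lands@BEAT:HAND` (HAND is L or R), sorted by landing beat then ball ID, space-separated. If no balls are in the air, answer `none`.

Beat 3 (R): throw ball1 h=5 -> lands@8:L; in-air after throw: [b1@8:L]
Beat 4 (L): throw ball2 h=5 -> lands@9:R; in-air after throw: [b1@8:L b2@9:R]

Answer: ball1:lands@8:L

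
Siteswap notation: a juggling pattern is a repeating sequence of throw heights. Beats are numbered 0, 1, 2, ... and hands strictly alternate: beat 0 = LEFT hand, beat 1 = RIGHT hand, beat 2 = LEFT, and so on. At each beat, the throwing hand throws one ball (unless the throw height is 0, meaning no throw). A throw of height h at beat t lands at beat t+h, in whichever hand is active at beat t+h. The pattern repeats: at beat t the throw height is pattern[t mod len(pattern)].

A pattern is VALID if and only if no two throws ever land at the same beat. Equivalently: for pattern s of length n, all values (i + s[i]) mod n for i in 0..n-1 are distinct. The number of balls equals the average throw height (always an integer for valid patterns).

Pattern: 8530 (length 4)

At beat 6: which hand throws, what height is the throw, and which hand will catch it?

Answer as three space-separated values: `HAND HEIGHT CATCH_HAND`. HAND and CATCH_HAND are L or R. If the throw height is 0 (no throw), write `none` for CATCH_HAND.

Beat 6: 6 mod 2 = 0, so hand = L
Throw height = pattern[6 mod 4] = pattern[2] = 3
Lands at beat 6+3=9, 9 mod 2 = 1, so catch hand = R

Answer: L 3 R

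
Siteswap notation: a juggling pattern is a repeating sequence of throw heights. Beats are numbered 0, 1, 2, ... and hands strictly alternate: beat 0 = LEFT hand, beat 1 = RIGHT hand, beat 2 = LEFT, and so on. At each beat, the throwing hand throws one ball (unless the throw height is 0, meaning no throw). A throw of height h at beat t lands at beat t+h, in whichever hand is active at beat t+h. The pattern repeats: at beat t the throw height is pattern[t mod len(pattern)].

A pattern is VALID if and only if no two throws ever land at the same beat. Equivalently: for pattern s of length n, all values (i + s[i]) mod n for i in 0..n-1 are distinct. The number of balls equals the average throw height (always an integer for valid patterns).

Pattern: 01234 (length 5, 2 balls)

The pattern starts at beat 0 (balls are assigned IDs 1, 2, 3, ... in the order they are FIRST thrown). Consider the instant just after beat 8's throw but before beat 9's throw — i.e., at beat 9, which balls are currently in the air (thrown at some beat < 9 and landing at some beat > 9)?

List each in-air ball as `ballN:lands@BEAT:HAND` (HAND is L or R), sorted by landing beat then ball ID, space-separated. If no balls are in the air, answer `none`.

Beat 1 (R): throw ball1 h=1 -> lands@2:L; in-air after throw: [b1@2:L]
Beat 2 (L): throw ball1 h=2 -> lands@4:L; in-air after throw: [b1@4:L]
Beat 3 (R): throw ball2 h=3 -> lands@6:L; in-air after throw: [b1@4:L b2@6:L]
Beat 4 (L): throw ball1 h=4 -> lands@8:L; in-air after throw: [b2@6:L b1@8:L]
Beat 6 (L): throw ball2 h=1 -> lands@7:R; in-air after throw: [b2@7:R b1@8:L]
Beat 7 (R): throw ball2 h=2 -> lands@9:R; in-air after throw: [b1@8:L b2@9:R]
Beat 8 (L): throw ball1 h=3 -> lands@11:R; in-air after throw: [b2@9:R b1@11:R]
Beat 9 (R): throw ball2 h=4 -> lands@13:R; in-air after throw: [b1@11:R b2@13:R]

Answer: ball1:lands@11:R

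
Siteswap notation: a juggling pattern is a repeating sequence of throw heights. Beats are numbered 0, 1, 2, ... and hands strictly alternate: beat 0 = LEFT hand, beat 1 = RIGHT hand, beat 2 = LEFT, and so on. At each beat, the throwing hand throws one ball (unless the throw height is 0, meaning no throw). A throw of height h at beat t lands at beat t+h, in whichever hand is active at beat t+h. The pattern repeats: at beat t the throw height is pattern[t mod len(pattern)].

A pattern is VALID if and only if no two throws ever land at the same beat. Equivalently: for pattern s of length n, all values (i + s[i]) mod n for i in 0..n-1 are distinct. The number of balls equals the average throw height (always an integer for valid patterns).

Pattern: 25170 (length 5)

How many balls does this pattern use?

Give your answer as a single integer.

Pattern = [2, 5, 1, 7, 0], length n = 5
  position 0: throw height = 2, running sum = 2
  position 1: throw height = 5, running sum = 7
  position 2: throw height = 1, running sum = 8
  position 3: throw height = 7, running sum = 15
  position 4: throw height = 0, running sum = 15
Total sum = 15; balls = sum / n = 15 / 5 = 3

Answer: 3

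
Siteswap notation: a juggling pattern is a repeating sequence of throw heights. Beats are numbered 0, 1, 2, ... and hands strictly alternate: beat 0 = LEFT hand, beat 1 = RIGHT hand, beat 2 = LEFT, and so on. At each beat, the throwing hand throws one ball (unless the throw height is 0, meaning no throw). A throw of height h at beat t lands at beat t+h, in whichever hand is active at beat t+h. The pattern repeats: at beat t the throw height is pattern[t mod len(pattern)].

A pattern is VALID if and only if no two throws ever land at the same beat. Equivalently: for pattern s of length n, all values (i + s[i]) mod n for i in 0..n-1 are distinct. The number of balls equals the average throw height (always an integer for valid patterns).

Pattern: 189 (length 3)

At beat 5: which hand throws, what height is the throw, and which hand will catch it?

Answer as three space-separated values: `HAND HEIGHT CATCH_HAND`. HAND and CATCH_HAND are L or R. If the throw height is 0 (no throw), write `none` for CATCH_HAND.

Beat 5: 5 mod 2 = 1, so hand = R
Throw height = pattern[5 mod 3] = pattern[2] = 9
Lands at beat 5+9=14, 14 mod 2 = 0, so catch hand = L

Answer: R 9 L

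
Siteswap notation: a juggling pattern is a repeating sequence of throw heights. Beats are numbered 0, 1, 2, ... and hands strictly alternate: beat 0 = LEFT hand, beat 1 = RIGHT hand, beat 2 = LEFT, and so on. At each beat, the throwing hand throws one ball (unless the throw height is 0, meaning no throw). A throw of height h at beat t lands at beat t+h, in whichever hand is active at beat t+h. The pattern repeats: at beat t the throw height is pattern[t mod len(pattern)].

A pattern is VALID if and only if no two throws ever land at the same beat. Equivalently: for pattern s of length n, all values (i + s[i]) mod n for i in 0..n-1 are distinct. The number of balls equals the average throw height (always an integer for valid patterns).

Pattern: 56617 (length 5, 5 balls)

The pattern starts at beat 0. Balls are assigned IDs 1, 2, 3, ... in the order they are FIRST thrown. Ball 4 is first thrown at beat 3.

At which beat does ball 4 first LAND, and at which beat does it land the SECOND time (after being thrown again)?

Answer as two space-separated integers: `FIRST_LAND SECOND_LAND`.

Beat 0 (L): throw ball1 h=5 -> lands@5:R; in-air after throw: [b1@5:R]
Beat 1 (R): throw ball2 h=6 -> lands@7:R; in-air after throw: [b1@5:R b2@7:R]
Beat 2 (L): throw ball3 h=6 -> lands@8:L; in-air after throw: [b1@5:R b2@7:R b3@8:L]
Beat 3 (R): throw ball4 h=1 -> lands@4:L; in-air after throw: [b4@4:L b1@5:R b2@7:R b3@8:L]
Beat 4 (L): throw ball4 h=7 -> lands@11:R; in-air after throw: [b1@5:R b2@7:R b3@8:L b4@11:R]
Beat 5 (R): throw ball1 h=5 -> lands@10:L; in-air after throw: [b2@7:R b3@8:L b1@10:L b4@11:R]
Beat 6 (L): throw ball5 h=6 -> lands@12:L; in-air after throw: [b2@7:R b3@8:L b1@10:L b4@11:R b5@12:L]
Beat 7 (R): throw ball2 h=6 -> lands@13:R; in-air after throw: [b3@8:L b1@10:L b4@11:R b5@12:L b2@13:R]
Beat 8 (L): throw ball3 h=1 -> lands@9:R; in-air after throw: [b3@9:R b1@10:L b4@11:R b5@12:L b2@13:R]
Beat 9 (R): throw ball3 h=7 -> lands@16:L; in-air after throw: [b1@10:L b4@11:R b5@12:L b2@13:R b3@16:L]
Beat 10 (L): throw ball1 h=5 -> lands@15:R; in-air after throw: [b4@11:R b5@12:L b2@13:R b1@15:R b3@16:L]
Beat 11 (R): throw ball4 h=6 -> lands@17:R; in-air after throw: [b5@12:L b2@13:R b1@15:R b3@16:L b4@17:R]
Ball 4: thrown@3 h=1 -> first land @4; rethrown@4 h=7 -> second land @11

Answer: 4 11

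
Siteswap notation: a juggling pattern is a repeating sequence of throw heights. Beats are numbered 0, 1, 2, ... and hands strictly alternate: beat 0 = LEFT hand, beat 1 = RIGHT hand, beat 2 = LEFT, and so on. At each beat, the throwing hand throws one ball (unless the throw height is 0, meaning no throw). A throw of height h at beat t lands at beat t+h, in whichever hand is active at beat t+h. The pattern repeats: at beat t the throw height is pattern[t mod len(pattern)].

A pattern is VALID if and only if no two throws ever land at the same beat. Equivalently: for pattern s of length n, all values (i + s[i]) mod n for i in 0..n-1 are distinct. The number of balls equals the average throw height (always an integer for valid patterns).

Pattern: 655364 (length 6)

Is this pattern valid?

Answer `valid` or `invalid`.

Answer: invalid

Derivation:
i=0: (i + s[i]) mod n = (0 + 6) mod 6 = 0
i=1: (i + s[i]) mod n = (1 + 5) mod 6 = 0
i=2: (i + s[i]) mod n = (2 + 5) mod 6 = 1
i=3: (i + s[i]) mod n = (3 + 3) mod 6 = 0
i=4: (i + s[i]) mod n = (4 + 6) mod 6 = 4
i=5: (i + s[i]) mod n = (5 + 4) mod 6 = 3
Residues: [0, 0, 1, 0, 4, 3], distinct: False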